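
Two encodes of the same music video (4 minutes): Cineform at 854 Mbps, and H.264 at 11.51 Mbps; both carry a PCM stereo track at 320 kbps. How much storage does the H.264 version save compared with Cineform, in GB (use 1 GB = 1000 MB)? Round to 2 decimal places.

25.27 GB

4 min = 240 s
Audio: 320 kbps = 0.320 Mbps.
Cineform: 854.320 Mbps × 240 s = 205036.8 Mb = 25.630 GB.
H.264: 11.830 Mbps × 240 s = 2839.2 Mb = 0.355 GB.
Saving: 25.630 − 0.355 = 25.275 GB.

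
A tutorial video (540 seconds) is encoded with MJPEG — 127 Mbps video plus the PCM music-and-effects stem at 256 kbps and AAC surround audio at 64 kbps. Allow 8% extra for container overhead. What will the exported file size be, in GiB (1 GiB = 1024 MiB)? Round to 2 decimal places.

8.64 GiB

Audio total: 256 + 64 = 320 kbps = 0.320 Mbps.
Total bitrate: 127 + 0.320 = 127.320 Mbps.
Stream data: 127.320 Mbps × 540 s = 68752.8 Mb.
With 8% container overhead: ×1.08.
74,253 Mb = 9,281,628,000 bytes ÷ 1,073,741,824 = 8.644 GiB.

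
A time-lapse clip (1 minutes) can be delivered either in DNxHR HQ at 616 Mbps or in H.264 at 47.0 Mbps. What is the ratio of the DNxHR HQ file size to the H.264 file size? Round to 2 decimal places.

DNxHR HQ: 616.000 Mbps × 60 s = 36960.0 Mb = 4.620 GB.
H.264: 47.000 Mbps × 60 s = 2820.0 Mb = 0.352 GB.
Ratio: 4.620 / 0.352 = 13.106.

13.11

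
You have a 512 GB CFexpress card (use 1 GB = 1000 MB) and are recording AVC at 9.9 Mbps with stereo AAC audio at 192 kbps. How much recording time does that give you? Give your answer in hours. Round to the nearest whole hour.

113 hours

Audio: 192 kbps = 0.192 Mbps.
Total bitrate: 9.9 + 0.192 = 10.092 Mbps.
Capacity: 512 GB = 4,096,000 Mb.
Recording time: 4,096,000 / 10.092 = 405,866 s ≈ 113 hours.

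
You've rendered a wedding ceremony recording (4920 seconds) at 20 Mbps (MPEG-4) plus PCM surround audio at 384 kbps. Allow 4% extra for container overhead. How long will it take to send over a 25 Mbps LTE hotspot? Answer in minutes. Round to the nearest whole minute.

70 minutes

Audio: 384 kbps = 0.384 Mbps.
Total bitrate: 20.384 Mbps.
File: 20.384 Mbps × 4920 s = 100289.3 Mb.
With 4% container overhead: ×1.04. → 104300.9 Mb.
At 25 Mbps: 104300.9 / 25 = 4172.0 s ≈ 69.5 minutes.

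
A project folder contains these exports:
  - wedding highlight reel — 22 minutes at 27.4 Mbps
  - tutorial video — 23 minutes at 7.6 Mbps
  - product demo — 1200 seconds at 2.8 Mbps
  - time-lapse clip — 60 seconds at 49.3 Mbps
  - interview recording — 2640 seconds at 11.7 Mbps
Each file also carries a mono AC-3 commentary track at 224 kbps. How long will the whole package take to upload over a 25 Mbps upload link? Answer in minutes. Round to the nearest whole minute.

57 minutes

Audio: 224 kbps = 0.224 Mbps.
wedding highlight reel: 27.624 Mbps × 1320 s = 36463.7 Mb
tutorial video: 7.824 Mbps × 1380 s = 10797.1 Mb
product demo: 3.024 Mbps × 1200 s = 3628.8 Mb
time-lapse clip: 49.524 Mbps × 60 s = 2971.4 Mb
interview recording: 11.924 Mbps × 2640 s = 31479.4 Mb
Total: 85340.4 Mb = 10667.5 MB.
At 25 Mbps: 85340.4 / 25 = 3414 s ≈ 56.9 minutes.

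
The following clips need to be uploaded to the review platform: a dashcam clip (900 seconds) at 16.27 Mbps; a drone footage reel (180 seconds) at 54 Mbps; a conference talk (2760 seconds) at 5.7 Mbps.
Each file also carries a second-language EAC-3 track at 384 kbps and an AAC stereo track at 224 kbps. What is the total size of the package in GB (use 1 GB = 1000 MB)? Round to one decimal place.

5.3 GB

Audio total: 384 + 224 = 608 kbps = 0.608 Mbps.
dashcam clip: 16.878 Mbps × 900 s = 15190.2 Mb
drone footage reel: 54.608 Mbps × 180 s = 9829.4 Mb
conference talk: 6.308 Mbps × 2760 s = 17410.1 Mb
Total: 42429.7 Mb = 5303.7 MB.
= 5.304 GB.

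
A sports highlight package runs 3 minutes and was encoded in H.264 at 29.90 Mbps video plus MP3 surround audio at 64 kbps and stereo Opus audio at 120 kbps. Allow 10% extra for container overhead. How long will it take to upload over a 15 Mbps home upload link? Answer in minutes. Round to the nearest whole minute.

3 min = 180 s
Audio total: 64 + 120 = 184 kbps = 0.184 Mbps.
Total bitrate: 30.084 Mbps.
File: 30.084 Mbps × 180 s = 5415.1 Mb.
With 10% container overhead: ×1.10. → 5956.6 Mb.
At 15 Mbps: 5956.6 / 15 = 397.1 s ≈ 6.62 minutes.

7 minutes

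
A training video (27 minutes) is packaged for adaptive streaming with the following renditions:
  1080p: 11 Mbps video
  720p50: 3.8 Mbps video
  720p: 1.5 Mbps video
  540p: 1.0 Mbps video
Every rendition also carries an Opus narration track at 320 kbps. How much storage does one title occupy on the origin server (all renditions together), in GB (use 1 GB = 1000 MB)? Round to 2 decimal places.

3.76 GB

27 min = 1620 s
Audio: 320 kbps = 0.320 Mbps.
Sum of rendition bitrates: (11+0.320) + (3.8+0.320) + (1.5+0.320) + (1.0+0.320) = 18.580 Mbps.
× 1620 s = 30,100 Mb = 3,762 MB = 3.762 GB.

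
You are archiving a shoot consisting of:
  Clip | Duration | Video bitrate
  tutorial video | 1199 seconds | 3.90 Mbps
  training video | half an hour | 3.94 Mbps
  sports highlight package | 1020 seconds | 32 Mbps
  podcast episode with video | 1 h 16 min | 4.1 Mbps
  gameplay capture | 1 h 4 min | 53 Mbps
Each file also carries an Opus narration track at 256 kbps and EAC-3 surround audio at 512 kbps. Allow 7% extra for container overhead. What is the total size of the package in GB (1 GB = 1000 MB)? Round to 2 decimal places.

36.94 GB

Audio total: 256 + 512 = 768 kbps = 0.768 Mbps.
tutorial video: 4.668 Mbps × 1199 s × 1.07 = 5988.7 Mb
training video: 4.708 Mbps × 1800 s × 1.07 = 9067.6 Mb
sports highlight package: 32.768 Mbps × 1020 s × 1.07 = 35763.0 Mb
podcast episode with video: 4.868 Mbps × 4560 s × 1.07 = 23751.9 Mb
gameplay capture: 53.768 Mbps × 3840 s × 1.07 = 220922.0 Mb
Total: 295493.2 Mb = 36936.7 MB.
= 36.94 GB.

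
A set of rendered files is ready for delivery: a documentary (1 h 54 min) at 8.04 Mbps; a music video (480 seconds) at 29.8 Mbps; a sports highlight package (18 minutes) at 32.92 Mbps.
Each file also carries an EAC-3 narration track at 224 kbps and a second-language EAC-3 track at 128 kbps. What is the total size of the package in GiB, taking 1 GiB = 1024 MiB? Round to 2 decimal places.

12.55 GiB

Audio total: 224 + 128 = 352 kbps = 0.352 Mbps.
documentary: 8.392 Mbps × 6840 s = 57401.3 Mb
music video: 30.152 Mbps × 480 s = 14473.0 Mb
sports highlight package: 33.272 Mbps × 1080 s = 35933.8 Mb
Total: 107808.0 Mb = 13476.0 MB.
= 12.55 GiB.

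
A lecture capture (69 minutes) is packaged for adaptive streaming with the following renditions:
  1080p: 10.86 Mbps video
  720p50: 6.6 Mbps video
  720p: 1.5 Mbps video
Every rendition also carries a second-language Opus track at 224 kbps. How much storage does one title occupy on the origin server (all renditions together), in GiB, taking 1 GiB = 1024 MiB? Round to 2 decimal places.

9.46 GiB

69 min = 4140 s
Audio: 224 kbps = 0.224 Mbps.
Sum of rendition bitrates: (10.86+0.224) + (6.6+0.224) + (1.5+0.224) = 19.632 Mbps.
× 4140 s = 81,276 Mb = 10,160 MB = 9.462 GiB.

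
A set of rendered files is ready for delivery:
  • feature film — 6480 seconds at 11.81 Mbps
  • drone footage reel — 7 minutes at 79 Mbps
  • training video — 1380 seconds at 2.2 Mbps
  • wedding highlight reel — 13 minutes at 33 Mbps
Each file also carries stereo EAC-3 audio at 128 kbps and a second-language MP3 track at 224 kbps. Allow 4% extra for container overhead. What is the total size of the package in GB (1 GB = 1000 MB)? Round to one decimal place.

18.4 GB

Audio total: 128 + 224 = 352 kbps = 0.352 Mbps.
feature film: 12.162 Mbps × 6480 s × 1.04 = 81962.2 Mb
drone footage reel: 79.352 Mbps × 420 s × 1.04 = 34661.0 Mb
training video: 2.552 Mbps × 1380 s × 1.04 = 3662.6 Mb
wedding highlight reel: 33.352 Mbps × 780 s × 1.04 = 27055.1 Mb
Total: 147340.9 Mb = 18417.6 MB.
= 18.42 GB.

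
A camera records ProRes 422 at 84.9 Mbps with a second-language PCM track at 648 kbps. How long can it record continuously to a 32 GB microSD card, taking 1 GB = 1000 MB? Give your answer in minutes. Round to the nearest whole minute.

50 minutes

Audio: 648 kbps = 0.648 Mbps.
Total bitrate: 84.9 + 0.648 = 85.548 Mbps.
Capacity: 32 GB = 256,000 Mb.
Recording time: 256,000 / 85.548 = 2,992 s ≈ 49.9 minutes.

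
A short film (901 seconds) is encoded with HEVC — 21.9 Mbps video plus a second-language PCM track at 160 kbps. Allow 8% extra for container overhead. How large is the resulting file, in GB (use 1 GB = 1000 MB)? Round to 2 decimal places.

Audio: 160 kbps = 0.160 Mbps.
Total bitrate: 21.9 + 0.160 = 22.060 Mbps.
Stream data: 22.060 Mbps × 901 s = 19876.1 Mb.
With 8% container overhead: ×1.08.
21,466 Mb ÷ 8 = 2,683 MB → 2.683 GB.

2.68 GB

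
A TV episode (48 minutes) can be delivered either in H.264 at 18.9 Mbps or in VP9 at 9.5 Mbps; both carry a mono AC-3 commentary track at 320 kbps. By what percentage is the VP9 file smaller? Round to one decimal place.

48.9%

48 min = 2880 s
Audio: 320 kbps = 0.320 Mbps.
H.264: 19.220 Mbps × 2880 s = 55353.6 Mb = 6.919 GB.
VP9: 9.820 Mbps × 2880 s = 28281.6 Mb = 3.535 GB.
Reduction: (1 − 3.535/6.919) × 100 = 48.91%.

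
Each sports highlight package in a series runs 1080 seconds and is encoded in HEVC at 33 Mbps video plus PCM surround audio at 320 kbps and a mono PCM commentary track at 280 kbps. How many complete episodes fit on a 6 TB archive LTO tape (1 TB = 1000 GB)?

1322

Audio total: 320 + 280 = 600 kbps = 0.600 Mbps.
Total bitrate: 33.600 Mbps.
Per item: 33.600 Mbps × 1080 s = 36,288 Mb = 4,536 MB.
Capacity: 6 TB = 48,000,000 Mb; 1322.75 items → 1322 complete.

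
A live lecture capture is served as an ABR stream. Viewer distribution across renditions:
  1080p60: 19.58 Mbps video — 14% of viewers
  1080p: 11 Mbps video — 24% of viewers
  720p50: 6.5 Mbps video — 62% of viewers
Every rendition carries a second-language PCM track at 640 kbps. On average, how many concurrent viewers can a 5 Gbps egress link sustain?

Audio: 640 kbps = 0.640 Mbps.
Average per-viewer bitrate: 0.14×20.220 + 0.24×11.640 + 0.62×7.140 = 10.051 Mbps.
5 Gbps = 5,000 Mbps; 5,000 / 10.051 = 497.45 → 497.

497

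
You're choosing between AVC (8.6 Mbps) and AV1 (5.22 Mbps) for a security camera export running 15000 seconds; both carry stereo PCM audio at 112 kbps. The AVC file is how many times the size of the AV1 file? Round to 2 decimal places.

1.63

Audio: 112 kbps = 0.112 Mbps.
AVC: 8.712 Mbps × 15000 s = 130680.0 Mb = 15.213 GiB.
AV1: 5.332 Mbps × 15000 s = 79980.0 Mb = 9.311 GiB.
Ratio: 15.213 / 9.311 = 1.634.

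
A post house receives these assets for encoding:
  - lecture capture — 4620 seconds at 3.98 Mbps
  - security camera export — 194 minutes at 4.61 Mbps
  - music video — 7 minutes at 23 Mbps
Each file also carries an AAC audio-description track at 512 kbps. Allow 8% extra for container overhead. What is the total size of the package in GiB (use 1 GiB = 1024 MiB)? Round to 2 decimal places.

Audio: 512 kbps = 0.512 Mbps.
lecture capture: 4.492 Mbps × 4620 s × 1.08 = 22413.3 Mb
security camera export: 5.122 Mbps × 11640 s × 1.08 = 64389.7 Mb
music video: 23.512 Mbps × 420 s × 1.08 = 10665.0 Mb
Total: 97468.0 Mb = 12183.5 MB.
= 11.35 GiB.

11.35 GiB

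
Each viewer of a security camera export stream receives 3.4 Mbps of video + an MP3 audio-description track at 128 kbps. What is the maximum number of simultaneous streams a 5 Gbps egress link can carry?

Audio: 128 kbps = 0.128 Mbps.
Per-viewer media rate: 3.528 Mbps.
5 Gbps = 5,000 Mbps; 5,000 / 3.528 = 1417.23 → 1417 viewers.

1417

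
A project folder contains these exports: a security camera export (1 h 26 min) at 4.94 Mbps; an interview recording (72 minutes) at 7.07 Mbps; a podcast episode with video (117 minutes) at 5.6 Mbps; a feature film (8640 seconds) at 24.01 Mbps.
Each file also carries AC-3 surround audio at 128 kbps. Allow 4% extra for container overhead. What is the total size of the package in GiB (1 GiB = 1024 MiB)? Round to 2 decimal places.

37.05 GiB

Audio: 128 kbps = 0.128 Mbps.
security camera export: 5.068 Mbps × 5160 s × 1.04 = 27196.9 Mb
interview recording: 7.198 Mbps × 4320 s × 1.04 = 32339.2 Mb
podcast episode with video: 5.728 Mbps × 7020 s × 1.04 = 41819.0 Mb
feature film: 24.138 Mbps × 8640 s × 1.04 = 216894.4 Mb
Total: 318249.5 Mb = 39781.2 MB.
= 37.05 GiB.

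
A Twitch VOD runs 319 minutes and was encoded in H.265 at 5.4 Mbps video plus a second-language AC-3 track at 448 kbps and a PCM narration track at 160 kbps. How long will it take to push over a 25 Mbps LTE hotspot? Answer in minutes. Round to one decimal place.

319 min = 19140 s
Audio total: 448 + 160 = 608 kbps = 0.608 Mbps.
Total bitrate: 6.008 Mbps.
File: 6.008 Mbps × 19140 s = 114993.1 Mb.
At 25 Mbps: 114993.1 / 25 = 4599.7 s ≈ 76.7 minutes.

76.7 minutes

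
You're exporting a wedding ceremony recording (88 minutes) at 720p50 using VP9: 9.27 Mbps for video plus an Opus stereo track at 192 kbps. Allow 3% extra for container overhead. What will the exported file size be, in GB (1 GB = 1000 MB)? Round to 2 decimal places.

6.43 GB

88 min = 5280 s
Audio: 192 kbps = 0.192 Mbps.
Total bitrate: 9.27 + 0.192 = 9.462 Mbps.
Stream data: 9.462 Mbps × 5280 s = 49959.4 Mb.
With 3% container overhead: ×1.03.
51,458 Mb ÷ 8 = 6,432 MB → 6.432 GB.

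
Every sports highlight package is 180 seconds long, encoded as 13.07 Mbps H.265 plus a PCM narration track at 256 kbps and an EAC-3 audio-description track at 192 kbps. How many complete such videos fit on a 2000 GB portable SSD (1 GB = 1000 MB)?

Audio total: 256 + 192 = 448 kbps = 0.448 Mbps.
Total bitrate: 13.518 Mbps.
Per item: 13.518 Mbps × 180 s = 2,433 Mb = 304.2 MB.
Capacity: 2000 GB = 16,000,000 Mb; 6575.59 items → 6575 complete.

6575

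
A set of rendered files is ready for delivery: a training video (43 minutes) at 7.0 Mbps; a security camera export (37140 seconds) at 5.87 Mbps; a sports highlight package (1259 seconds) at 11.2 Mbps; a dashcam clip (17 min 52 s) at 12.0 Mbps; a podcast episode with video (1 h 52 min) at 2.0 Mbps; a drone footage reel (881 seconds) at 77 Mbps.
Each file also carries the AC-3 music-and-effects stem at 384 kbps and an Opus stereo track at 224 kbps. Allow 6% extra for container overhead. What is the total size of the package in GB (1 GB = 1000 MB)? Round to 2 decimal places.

49.62 GB

Audio total: 384 + 224 = 608 kbps = 0.608 Mbps.
training video: 7.608 Mbps × 2580 s × 1.06 = 20806.4 Mb
security camera export: 6.478 Mbps × 37140 s × 1.06 = 255028.5 Mb
sports highlight package: 11.808 Mbps × 1259 s × 1.06 = 15758.2 Mb
dashcam clip: 12.608 Mbps × 1072 s × 1.06 = 14326.7 Mb
podcast episode with video: 2.608 Mbps × 6720 s × 1.06 = 18577.3 Mb
drone footage reel: 77.608 Mbps × 881 s × 1.06 = 72475.0 Mb
Total: 396972.1 Mb = 49621.5 MB.
= 49.62 GB.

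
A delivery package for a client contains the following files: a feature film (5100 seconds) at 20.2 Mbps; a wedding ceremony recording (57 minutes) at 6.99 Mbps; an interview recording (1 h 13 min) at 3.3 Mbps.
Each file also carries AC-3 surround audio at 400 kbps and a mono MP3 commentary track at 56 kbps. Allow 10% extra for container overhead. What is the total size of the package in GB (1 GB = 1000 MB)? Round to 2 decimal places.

20.25 GB

Audio total: 400 + 56 = 456 kbps = 0.456 Mbps.
feature film: 20.656 Mbps × 5100 s × 1.10 = 115880.2 Mb
wedding ceremony recording: 7.446 Mbps × 3420 s × 1.10 = 28011.9 Mb
interview recording: 3.756 Mbps × 4380 s × 1.10 = 18096.4 Mb
Total: 161988.4 Mb = 20248.6 MB.
= 20.25 GB.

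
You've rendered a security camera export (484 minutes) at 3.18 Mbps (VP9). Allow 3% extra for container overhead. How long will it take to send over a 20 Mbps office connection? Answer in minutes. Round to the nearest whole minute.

79 minutes

484 min = 29040 s
File: 3.180 Mbps × 29040 s = 92347.2 Mb.
With 3% container overhead: ×1.03. → 95117.6 Mb.
At 20 Mbps: 95117.6 / 20 = 4755.9 s ≈ 79.3 minutes.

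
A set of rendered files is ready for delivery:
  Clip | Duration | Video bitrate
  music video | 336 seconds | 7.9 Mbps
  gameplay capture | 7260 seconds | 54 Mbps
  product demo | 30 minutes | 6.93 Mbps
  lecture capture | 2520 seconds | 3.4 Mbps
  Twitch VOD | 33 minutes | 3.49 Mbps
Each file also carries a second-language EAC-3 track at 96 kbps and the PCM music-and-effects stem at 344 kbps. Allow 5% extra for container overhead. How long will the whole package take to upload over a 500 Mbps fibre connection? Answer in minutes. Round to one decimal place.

15.0 minutes

Audio total: 96 + 344 = 440 kbps = 0.440 Mbps.
music video: 8.340 Mbps × 336 s × 1.05 = 2942.4 Mb
gameplay capture: 54.440 Mbps × 7260 s × 1.05 = 414996.1 Mb
product demo: 7.370 Mbps × 1800 s × 1.05 = 13929.3 Mb
lecture capture: 3.840 Mbps × 2520 s × 1.05 = 10160.6 Mb
Twitch VOD: 3.930 Mbps × 1980 s × 1.05 = 8170.5 Mb
Total: 450198.9 Mb = 56274.9 MB.
At 500 Mbps: 450198.9 / 500 = 900 s ≈ 15 minutes.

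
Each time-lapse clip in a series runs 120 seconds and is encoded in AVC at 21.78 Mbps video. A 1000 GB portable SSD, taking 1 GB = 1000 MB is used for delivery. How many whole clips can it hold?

Per item: 21.780 Mbps × 120 s = 2,614 Mb = 326.7 MB.
Capacity: 1000 GB = 8,000,000 Mb; 3060.91 items → 3060 complete.

3060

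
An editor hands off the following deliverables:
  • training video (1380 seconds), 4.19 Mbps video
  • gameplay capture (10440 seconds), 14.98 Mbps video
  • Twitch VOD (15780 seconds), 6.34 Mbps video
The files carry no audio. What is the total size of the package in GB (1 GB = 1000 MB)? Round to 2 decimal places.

training video: 4.190 Mbps × 1380 s = 5782.2 Mb
gameplay capture: 14.980 Mbps × 10440 s = 156391.2 Mb
Twitch VOD: 6.340 Mbps × 15780 s = 100045.2 Mb
Total: 262218.6 Mb = 32777.3 MB.
= 32.78 GB.

32.78 GB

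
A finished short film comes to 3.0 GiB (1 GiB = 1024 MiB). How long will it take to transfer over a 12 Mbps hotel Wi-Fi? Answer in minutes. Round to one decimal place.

File: 3.0 GiB = 25769.8 Mb.
At 12 Mbps: 25769.8 / 12 = 2147.5 s ≈ 35.8 minutes.

35.8 minutes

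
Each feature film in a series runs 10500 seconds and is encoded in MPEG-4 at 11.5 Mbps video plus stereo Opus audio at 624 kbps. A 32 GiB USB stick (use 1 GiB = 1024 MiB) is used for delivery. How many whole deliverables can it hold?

Audio: 624 kbps = 0.624 Mbps.
Total bitrate: 12.124 Mbps.
Per item: 12.124 Mbps × 10500 s = 127,302 Mb = 15,913 MB.
Capacity: 32 GiB = 274,878 Mb; 2.16 items → 2 complete.

2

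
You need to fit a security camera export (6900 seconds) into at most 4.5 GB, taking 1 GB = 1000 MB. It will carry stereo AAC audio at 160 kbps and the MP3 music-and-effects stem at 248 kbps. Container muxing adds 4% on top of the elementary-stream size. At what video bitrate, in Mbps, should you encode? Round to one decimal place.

4.6 Mbps

Budget: 4.5 GB = 36000.0 Mb.
Stream payload after overhead: 36000.0 / 1.04 = 34615.4 Mb.
Total bitrate budget: 34615.4 Mb / 6900 s = 5.017 Mbps.
Audio total: 160 + 248 = 408 kbps = 0.408 Mbps.
Video: 5.017 − 0.408 = 4.609 Mbps.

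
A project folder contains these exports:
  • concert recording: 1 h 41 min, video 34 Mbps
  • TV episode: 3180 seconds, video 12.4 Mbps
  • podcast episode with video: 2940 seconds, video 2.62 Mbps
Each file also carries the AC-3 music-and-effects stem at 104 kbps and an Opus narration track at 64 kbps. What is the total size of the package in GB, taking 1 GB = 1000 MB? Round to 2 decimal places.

31.90 GB

Audio total: 104 + 64 = 168 kbps = 0.168 Mbps.
concert recording: 34.168 Mbps × 6060 s = 207058.1 Mb
TV episode: 12.568 Mbps × 3180 s = 39966.2 Mb
podcast episode with video: 2.788 Mbps × 2940 s = 8196.7 Mb
Total: 255221.0 Mb = 31902.6 MB.
= 31.90 GB.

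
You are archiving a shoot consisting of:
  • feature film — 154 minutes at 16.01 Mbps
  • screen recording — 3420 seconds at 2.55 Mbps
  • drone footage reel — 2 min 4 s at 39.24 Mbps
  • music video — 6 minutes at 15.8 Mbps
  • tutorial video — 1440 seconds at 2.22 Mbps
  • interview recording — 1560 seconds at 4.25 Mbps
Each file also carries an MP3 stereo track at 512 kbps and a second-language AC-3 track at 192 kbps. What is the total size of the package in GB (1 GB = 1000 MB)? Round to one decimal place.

23.5 GB

Audio total: 512 + 192 = 704 kbps = 0.704 Mbps.
feature film: 16.714 Mbps × 9240 s = 154437.4 Mb
screen recording: 3.254 Mbps × 3420 s = 11128.7 Mb
drone footage reel: 39.944 Mbps × 124 s = 4953.1 Mb
music video: 16.504 Mbps × 360 s = 5941.4 Mb
tutorial video: 2.924 Mbps × 1440 s = 4210.6 Mb
interview recording: 4.954 Mbps × 1560 s = 7728.2 Mb
Total: 188399.3 Mb = 23549.9 MB.
= 23.55 GB.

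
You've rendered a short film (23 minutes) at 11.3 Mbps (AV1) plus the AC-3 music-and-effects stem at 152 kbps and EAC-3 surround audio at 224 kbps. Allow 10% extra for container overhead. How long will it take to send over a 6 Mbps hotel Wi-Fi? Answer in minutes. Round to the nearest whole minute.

23 min = 1380 s
Audio total: 152 + 224 = 376 kbps = 0.376 Mbps.
Total bitrate: 11.676 Mbps.
File: 11.676 Mbps × 1380 s = 16112.9 Mb.
With 10% container overhead: ×1.10. → 17724.2 Mb.
At 6 Mbps: 17724.2 / 6 = 2954.0 s ≈ 49.2 minutes.

49 minutes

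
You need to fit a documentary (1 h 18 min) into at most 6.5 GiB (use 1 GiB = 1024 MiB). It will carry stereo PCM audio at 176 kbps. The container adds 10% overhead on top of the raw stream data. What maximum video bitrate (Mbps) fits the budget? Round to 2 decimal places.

Budget: 6.5 GiB = 55834.6 Mb.
Stream payload after overhead: 55834.6 / 1.10 = 50758.7 Mb.
1 h 18 min = 78 min = 4680 s
Total bitrate budget: 50758.7 Mb / 4680 s = 10.846 Mbps.
Audio: 176 kbps = 0.176 Mbps.
Video: 10.846 − 0.176 = 10.670 Mbps.

10.67 Mbps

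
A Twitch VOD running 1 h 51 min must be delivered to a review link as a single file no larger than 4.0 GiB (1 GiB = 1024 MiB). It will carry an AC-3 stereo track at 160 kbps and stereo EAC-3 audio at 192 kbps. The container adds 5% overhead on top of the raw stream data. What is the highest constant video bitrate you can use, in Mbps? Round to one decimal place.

4.6 Mbps

Budget: 4.0 GiB = 34359.7 Mb.
Stream payload after overhead: 34359.7 / 1.05 = 32723.6 Mb.
1 h 51 min = 111 min = 6660 s
Total bitrate budget: 32723.6 Mb / 6660 s = 4.913 Mbps.
Audio total: 160 + 192 = 352 kbps = 0.352 Mbps.
Video: 4.913 − 0.352 = 4.561 Mbps.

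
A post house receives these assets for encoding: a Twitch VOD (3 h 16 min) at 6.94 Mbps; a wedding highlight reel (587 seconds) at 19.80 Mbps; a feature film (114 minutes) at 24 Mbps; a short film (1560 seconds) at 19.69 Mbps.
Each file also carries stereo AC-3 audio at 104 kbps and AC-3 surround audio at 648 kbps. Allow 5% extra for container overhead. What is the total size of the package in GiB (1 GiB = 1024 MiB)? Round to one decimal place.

37.1 GiB

Audio total: 104 + 648 = 752 kbps = 0.752 Mbps.
Twitch VOD: 7.692 Mbps × 11760 s × 1.05 = 94980.8 Mb
wedding highlight reel: 20.552 Mbps × 587 s × 1.05 = 12667.2 Mb
feature film: 24.752 Mbps × 6840 s × 1.05 = 177768.9 Mb
short film: 20.442 Mbps × 1560 s × 1.05 = 33484.0 Mb
Total: 318900.9 Mb = 39862.6 MB.
= 37.12 GiB.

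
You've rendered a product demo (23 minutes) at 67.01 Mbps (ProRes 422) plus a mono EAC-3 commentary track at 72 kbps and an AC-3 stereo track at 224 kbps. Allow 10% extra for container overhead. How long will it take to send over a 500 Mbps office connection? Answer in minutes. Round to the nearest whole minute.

23 min = 1380 s
Audio total: 72 + 224 = 296 kbps = 0.296 Mbps.
Total bitrate: 67.306 Mbps.
File: 67.306 Mbps × 1380 s = 92882.3 Mb.
With 10% container overhead: ×1.10. → 102170.5 Mb.
At 500 Mbps: 102170.5 / 500 = 204.3 s ≈ 3.41 minutes.

3 minutes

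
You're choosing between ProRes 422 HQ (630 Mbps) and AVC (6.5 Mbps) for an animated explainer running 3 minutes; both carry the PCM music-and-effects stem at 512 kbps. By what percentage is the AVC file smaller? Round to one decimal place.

98.9%

3 min = 180 s
Audio: 512 kbps = 0.512 Mbps.
ProRes 422 HQ: 630.512 Mbps × 180 s = 113492.2 Mb = 14.187 GB.
AVC: 7.012 Mbps × 180 s = 1262.2 Mb = 0.158 GB.
Reduction: (1 − 0.158/14.187) × 100 = 98.89%.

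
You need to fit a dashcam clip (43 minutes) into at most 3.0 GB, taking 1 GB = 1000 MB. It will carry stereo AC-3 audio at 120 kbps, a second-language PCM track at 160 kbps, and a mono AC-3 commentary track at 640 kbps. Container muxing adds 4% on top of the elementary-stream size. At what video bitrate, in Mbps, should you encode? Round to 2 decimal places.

Budget: 3.0 GB = 24000.0 Mb.
Stream payload after overhead: 24000.0 / 1.04 = 23076.9 Mb.
43 min = 2580 s
Total bitrate budget: 23076.9 Mb / 2580 s = 8.945 Mbps.
Audio total: 120 + 160 + 640 = 920 kbps = 0.920 Mbps.
Video: 8.945 − 0.920 = 8.025 Mbps.

8.02 Mbps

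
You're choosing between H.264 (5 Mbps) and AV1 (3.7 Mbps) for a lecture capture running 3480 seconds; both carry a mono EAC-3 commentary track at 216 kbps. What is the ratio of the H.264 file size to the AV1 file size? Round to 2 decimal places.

Audio: 216 kbps = 0.216 Mbps.
H.264: 5.216 Mbps × 3480 s = 18151.7 Mb = 2.269 GB.
AV1: 3.916 Mbps × 3480 s = 13627.7 Mb = 1.703 GB.
Ratio: 2.269 / 1.703 = 1.332.

1.33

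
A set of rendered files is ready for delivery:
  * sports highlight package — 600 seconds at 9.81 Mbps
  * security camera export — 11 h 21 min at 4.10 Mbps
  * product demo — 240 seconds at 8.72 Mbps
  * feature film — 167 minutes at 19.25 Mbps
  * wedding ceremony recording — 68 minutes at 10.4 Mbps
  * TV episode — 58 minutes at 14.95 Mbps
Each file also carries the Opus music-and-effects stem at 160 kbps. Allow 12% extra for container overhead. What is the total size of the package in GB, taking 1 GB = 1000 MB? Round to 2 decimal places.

Audio: 160 kbps = 0.160 Mbps.
sports highlight package: 9.970 Mbps × 600 s × 1.12 = 6699.8 Mb
security camera export: 4.260 Mbps × 40860 s × 1.12 = 194951.2 Mb
product demo: 8.880 Mbps × 240 s × 1.12 = 2386.9 Mb
feature film: 19.410 Mbps × 10020 s × 1.12 = 217826.8 Mb
wedding ceremony recording: 10.560 Mbps × 4080 s × 1.12 = 48255.0 Mb
TV episode: 15.110 Mbps × 3480 s × 1.12 = 58892.7 Mb
Total: 529012.5 Mb = 66126.6 MB.
= 66.13 GB.

66.13 GB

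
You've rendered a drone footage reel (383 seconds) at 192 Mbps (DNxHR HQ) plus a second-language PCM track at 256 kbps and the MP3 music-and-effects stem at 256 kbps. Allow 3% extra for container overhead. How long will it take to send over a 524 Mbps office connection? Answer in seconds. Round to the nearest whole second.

Audio total: 256 + 256 = 512 kbps = 0.512 Mbps.
Total bitrate: 192.512 Mbps.
File: 192.512 Mbps × 383 s = 73732.1 Mb.
With 3% container overhead: ×1.03. → 75944.1 Mb.
At 524 Mbps: 75944.1 / 524 = 144.9 s ≈ 145 seconds.

145 seconds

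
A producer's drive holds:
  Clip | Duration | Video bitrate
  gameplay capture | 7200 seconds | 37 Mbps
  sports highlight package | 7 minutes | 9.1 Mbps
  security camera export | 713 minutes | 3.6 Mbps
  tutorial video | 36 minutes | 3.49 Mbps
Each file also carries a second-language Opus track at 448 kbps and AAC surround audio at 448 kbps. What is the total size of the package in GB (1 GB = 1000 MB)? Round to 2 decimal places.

Audio total: 448 + 448 = 896 kbps = 0.896 Mbps.
gameplay capture: 37.896 Mbps × 7200 s = 272851.2 Mb
sports highlight package: 9.996 Mbps × 420 s = 4198.3 Mb
security camera export: 4.496 Mbps × 42780 s = 192338.9 Mb
tutorial video: 4.386 Mbps × 2160 s = 9473.8 Mb
Total: 478862.2 Mb = 59857.8 MB.
= 59.86 GB.

59.86 GB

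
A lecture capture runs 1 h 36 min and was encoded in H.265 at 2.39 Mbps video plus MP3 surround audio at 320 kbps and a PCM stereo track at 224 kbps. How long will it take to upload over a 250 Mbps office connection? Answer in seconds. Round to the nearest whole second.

68 seconds

1 h 36 min = 96 min = 5760 s
Audio total: 320 + 224 = 544 kbps = 0.544 Mbps.
Total bitrate: 2.934 Mbps.
File: 2.934 Mbps × 5760 s = 16899.8 Mb.
At 250 Mbps: 16899.8 / 250 = 67.6 s ≈ 67.6 seconds.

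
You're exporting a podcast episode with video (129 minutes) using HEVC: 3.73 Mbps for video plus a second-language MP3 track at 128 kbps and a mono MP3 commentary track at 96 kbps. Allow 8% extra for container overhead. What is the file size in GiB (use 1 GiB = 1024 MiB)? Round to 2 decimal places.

3.85 GiB

129 min = 7740 s
Audio total: 128 + 96 = 224 kbps = 0.224 Mbps.
Total bitrate: 3.73 + 0.224 = 3.954 Mbps.
Stream data: 3.954 Mbps × 7740 s = 30604.0 Mb.
With 8% container overhead: ×1.08.
33,052 Mb = 4,131,534,600 bytes ÷ 1,073,741,824 = 3.848 GiB.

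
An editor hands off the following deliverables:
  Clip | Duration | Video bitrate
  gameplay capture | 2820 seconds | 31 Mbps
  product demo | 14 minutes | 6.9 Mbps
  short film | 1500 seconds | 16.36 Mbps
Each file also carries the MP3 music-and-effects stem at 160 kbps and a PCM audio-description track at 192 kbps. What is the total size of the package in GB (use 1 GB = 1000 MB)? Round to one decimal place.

14.9 GB

Audio total: 160 + 192 = 352 kbps = 0.352 Mbps.
gameplay capture: 31.352 Mbps × 2820 s = 88412.6 Mb
product demo: 7.252 Mbps × 840 s = 6091.7 Mb
short film: 16.712 Mbps × 1500 s = 25068.0 Mb
Total: 119572.3 Mb = 14946.5 MB.
= 14.95 GB.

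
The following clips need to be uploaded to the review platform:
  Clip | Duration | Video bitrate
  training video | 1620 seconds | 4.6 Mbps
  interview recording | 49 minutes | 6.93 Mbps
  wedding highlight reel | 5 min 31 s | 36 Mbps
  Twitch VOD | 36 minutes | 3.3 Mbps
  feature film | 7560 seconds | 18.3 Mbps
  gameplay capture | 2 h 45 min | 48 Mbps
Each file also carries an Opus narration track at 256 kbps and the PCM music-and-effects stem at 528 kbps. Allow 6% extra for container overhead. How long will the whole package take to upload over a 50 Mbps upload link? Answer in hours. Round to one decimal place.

Audio total: 256 + 528 = 784 kbps = 0.784 Mbps.
training video: 5.384 Mbps × 1620 s × 1.06 = 9245.4 Mb
interview recording: 7.714 Mbps × 2940 s × 1.06 = 24039.9 Mb
wedding highlight reel: 36.784 Mbps × 331 s × 1.06 = 12906.0 Mb
Twitch VOD: 4.084 Mbps × 2160 s × 1.06 = 9350.7 Mb
feature film: 19.084 Mbps × 7560 s × 1.06 = 152931.5 Mb
gameplay capture: 48.784 Mbps × 9900 s × 1.06 = 511939.3 Mb
Total: 720412.9 Mb = 90051.6 MB.
At 50 Mbps: 720412.9 / 50 = 14408 s ≈ 4 hours.

4.0 hours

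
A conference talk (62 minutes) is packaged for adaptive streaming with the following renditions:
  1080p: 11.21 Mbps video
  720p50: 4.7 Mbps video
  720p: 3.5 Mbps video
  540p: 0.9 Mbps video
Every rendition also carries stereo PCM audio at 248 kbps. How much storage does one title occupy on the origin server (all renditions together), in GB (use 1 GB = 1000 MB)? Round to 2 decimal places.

9.91 GB

62 min = 3720 s
Audio: 248 kbps = 0.248 Mbps.
Sum of rendition bitrates: (11.21+0.248) + (4.7+0.248) + (3.5+0.248) + (0.9+0.248) = 21.302 Mbps.
× 3720 s = 79,243 Mb = 9,905 MB = 9.905 GB.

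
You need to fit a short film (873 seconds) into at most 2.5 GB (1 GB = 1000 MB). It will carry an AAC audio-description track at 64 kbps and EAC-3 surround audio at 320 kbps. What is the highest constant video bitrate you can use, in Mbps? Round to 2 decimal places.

Budget: 2.5 GB = 20000.0 Mb.
Total bitrate budget: 20000.0 Mb / 873 s = 22.910 Mbps.
Audio total: 64 + 320 = 384 kbps = 0.384 Mbps.
Video: 22.910 − 0.384 = 22.526 Mbps.

22.53 Mbps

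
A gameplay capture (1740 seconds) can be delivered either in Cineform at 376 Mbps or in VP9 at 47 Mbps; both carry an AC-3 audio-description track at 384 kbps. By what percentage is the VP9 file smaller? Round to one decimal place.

87.4%

Audio: 384 kbps = 0.384 Mbps.
Cineform: 376.384 Mbps × 1740 s = 654908.2 Mb = 76.241 GiB.
VP9: 47.384 Mbps × 1740 s = 82448.2 Mb = 9.598 GiB.
Reduction: (1 − 9.598/76.241) × 100 = 87.41%.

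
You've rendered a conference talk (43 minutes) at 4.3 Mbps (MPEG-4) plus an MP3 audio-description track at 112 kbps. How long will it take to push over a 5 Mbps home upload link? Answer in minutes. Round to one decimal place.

37.9 minutes

43 min = 2580 s
Audio: 112 kbps = 0.112 Mbps.
Total bitrate: 4.412 Mbps.
File: 4.412 Mbps × 2580 s = 11383.0 Mb.
At 5 Mbps: 11383.0 / 5 = 2276.6 s ≈ 37.9 minutes.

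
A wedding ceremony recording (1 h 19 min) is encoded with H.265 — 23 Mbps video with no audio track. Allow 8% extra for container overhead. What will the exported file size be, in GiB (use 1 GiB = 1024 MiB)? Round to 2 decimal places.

13.71 GiB

1 h 19 min = 79 min = 4740 s
Total bitrate: 23 Mbps.
Stream data: 23.000 Mbps × 4740 s = 109020.0 Mb.
With 8% container overhead: ×1.08.
117,742 Mb = 14,717,700,000 bytes ÷ 1,073,741,824 = 13.71 GiB.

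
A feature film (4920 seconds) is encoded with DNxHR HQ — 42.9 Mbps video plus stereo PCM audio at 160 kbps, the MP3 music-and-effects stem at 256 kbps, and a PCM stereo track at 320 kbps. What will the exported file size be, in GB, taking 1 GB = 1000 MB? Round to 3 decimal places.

Audio total: 160 + 256 + 320 = 736 kbps = 0.736 Mbps.
Total bitrate: 42.9 + 0.736 = 43.636 Mbps.
Stream data: 43.636 Mbps × 4920 s = 214689.1 Mb.
214,689 Mb ÷ 8 = 26,836 MB → 26.84 GB.

26.836 GB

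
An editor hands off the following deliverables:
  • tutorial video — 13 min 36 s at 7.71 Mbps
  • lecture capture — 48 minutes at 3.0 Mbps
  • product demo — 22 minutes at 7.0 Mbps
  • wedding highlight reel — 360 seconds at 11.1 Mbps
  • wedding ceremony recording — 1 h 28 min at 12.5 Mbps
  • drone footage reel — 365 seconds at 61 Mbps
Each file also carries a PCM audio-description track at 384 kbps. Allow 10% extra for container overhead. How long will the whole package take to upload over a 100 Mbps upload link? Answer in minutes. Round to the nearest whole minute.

Audio: 384 kbps = 0.384 Mbps.
tutorial video: 8.094 Mbps × 816 s × 1.10 = 7265.2 Mb
lecture capture: 3.384 Mbps × 2880 s × 1.10 = 10720.5 Mb
product demo: 7.384 Mbps × 1320 s × 1.10 = 10721.6 Mb
wedding highlight reel: 11.484 Mbps × 360 s × 1.10 = 4547.7 Mb
wedding ceremony recording: 12.884 Mbps × 5280 s × 1.10 = 74830.3 Mb
drone footage reel: 61.384 Mbps × 365 s × 1.10 = 24645.7 Mb
Total: 132730.9 Mb = 16591.4 MB.
At 100 Mbps: 132730.9 / 100 = 1327 s ≈ 22.1 minutes.

22 minutes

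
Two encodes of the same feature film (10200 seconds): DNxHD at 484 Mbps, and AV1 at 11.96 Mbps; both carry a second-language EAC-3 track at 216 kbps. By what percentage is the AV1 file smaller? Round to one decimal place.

97.5%

Audio: 216 kbps = 0.216 Mbps.
DNxHD: 484.216 Mbps × 10200 s = 4939003.2 Mb = 617.375 GB.
AV1: 12.176 Mbps × 10200 s = 124195.2 Mb = 15.524 GB.
Reduction: (1 − 15.524/617.375) × 100 = 97.49%.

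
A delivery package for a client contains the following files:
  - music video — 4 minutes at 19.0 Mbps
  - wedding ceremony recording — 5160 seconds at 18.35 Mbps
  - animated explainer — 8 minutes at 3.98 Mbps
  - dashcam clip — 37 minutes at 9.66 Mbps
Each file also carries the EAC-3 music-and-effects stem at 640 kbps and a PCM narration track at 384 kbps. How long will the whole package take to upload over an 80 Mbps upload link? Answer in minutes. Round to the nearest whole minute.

Audio total: 640 + 384 = 1024 kbps = 1.024 Mbps.
music video: 20.024 Mbps × 240 s = 4805.8 Mb
wedding ceremony recording: 19.374 Mbps × 5160 s = 99969.8 Mb
animated explainer: 5.004 Mbps × 480 s = 2401.9 Mb
dashcam clip: 10.684 Mbps × 2220 s = 23718.5 Mb
Total: 130896.0 Mb = 16362.0 MB.
At 80 Mbps: 130896.0 / 80 = 1636 s ≈ 27.3 minutes.

27 minutes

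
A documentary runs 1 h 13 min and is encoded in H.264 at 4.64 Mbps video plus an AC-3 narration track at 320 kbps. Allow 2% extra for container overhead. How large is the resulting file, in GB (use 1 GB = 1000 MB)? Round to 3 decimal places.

2.770 GB

1 h 13 min = 73 min = 4380 s
Audio: 320 kbps = 0.320 Mbps.
Total bitrate: 4.64 + 0.320 = 4.960 Mbps.
Stream data: 4.960 Mbps × 4380 s = 21724.8 Mb.
With 2% container overhead: ×1.02.
22,159 Mb ÷ 8 = 2,770 MB → 2.770 GB.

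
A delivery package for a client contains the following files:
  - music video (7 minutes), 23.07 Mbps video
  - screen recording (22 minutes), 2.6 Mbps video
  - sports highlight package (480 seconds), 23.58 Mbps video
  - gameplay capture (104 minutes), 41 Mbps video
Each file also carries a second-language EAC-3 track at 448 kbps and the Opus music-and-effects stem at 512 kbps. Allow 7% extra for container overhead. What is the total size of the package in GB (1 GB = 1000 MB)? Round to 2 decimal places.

Audio total: 448 + 512 = 960 kbps = 0.960 Mbps.
music video: 24.030 Mbps × 420 s × 1.07 = 10799.1 Mb
screen recording: 3.560 Mbps × 1320 s × 1.07 = 5028.1 Mb
sports highlight package: 24.540 Mbps × 480 s × 1.07 = 12603.7 Mb
gameplay capture: 41.960 Mbps × 6240 s × 1.07 = 280158.5 Mb
Total: 308589.5 Mb = 38573.7 MB.
= 38.57 GB.

38.57 GB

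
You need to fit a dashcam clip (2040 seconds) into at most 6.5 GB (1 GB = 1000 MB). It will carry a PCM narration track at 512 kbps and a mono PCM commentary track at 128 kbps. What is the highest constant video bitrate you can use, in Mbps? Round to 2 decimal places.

Budget: 6.5 GB = 52000.0 Mb.
Total bitrate budget: 52000.0 Mb / 2040 s = 25.490 Mbps.
Audio total: 512 + 128 = 640 kbps = 0.640 Mbps.
Video: 25.490 − 0.640 = 24.850 Mbps.

24.85 Mbps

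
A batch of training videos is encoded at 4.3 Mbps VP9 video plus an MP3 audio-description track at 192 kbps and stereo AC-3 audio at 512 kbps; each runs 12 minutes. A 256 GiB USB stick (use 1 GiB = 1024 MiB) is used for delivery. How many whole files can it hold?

610

12 min = 720 s
Audio total: 192 + 512 = 704 kbps = 0.704 Mbps.
Total bitrate: 5.004 Mbps.
Per item: 5.004 Mbps × 720 s = 3,603 Mb = 450.4 MB.
Capacity: 256 GiB = 2,199,023 Mb; 610.35 items → 610 complete.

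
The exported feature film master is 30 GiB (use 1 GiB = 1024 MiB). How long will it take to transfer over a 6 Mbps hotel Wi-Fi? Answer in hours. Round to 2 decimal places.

File: 30 GiB = 257698.0 Mb.
At 6 Mbps: 257698.0 / 6 = 42949.7 s ≈ 11.9 hours.

11.93 hours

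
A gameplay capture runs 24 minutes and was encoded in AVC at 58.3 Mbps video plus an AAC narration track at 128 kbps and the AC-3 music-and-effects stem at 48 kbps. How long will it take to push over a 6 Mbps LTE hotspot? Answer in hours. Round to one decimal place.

24 min = 1440 s
Audio total: 128 + 48 = 176 kbps = 0.176 Mbps.
Total bitrate: 58.476 Mbps.
File: 58.476 Mbps × 1440 s = 84205.4 Mb.
At 6 Mbps: 84205.4 / 6 = 14034.2 s ≈ 3.9 hours.

3.9 hours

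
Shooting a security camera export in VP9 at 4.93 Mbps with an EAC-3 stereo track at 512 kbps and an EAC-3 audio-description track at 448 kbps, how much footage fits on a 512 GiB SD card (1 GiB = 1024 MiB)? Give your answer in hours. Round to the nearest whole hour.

207 hours

Audio total: 512 + 448 = 960 kbps = 0.960 Mbps.
Total bitrate: 4.93 + 0.960 = 5.890 Mbps.
Capacity: 512 GiB = 4,398,047 Mb.
Recording time: 4,398,047 / 5.890 = 746,697 s ≈ 207 hours.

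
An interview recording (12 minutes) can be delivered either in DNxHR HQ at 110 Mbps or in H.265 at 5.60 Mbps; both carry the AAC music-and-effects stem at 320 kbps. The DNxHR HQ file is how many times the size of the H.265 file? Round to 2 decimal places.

12 min = 720 s
Audio: 320 kbps = 0.320 Mbps.
DNxHR HQ: 110.320 Mbps × 720 s = 79430.4 Mb = 9.247 GiB.
H.265: 5.920 Mbps × 720 s = 4262.4 Mb = 0.496 GiB.
Ratio: 9.247 / 0.496 = 18.635.

18.64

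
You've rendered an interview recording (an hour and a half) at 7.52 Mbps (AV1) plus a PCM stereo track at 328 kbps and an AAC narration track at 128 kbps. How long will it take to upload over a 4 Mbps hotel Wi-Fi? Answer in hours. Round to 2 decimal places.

1.5 h = 5400 s
Audio total: 328 + 128 = 456 kbps = 0.456 Mbps.
Total bitrate: 7.976 Mbps.
File: 7.976 Mbps × 5400 s = 43070.4 Mb.
At 4 Mbps: 43070.4 / 4 = 10767.6 s ≈ 2.99 hours.

2.99 hours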